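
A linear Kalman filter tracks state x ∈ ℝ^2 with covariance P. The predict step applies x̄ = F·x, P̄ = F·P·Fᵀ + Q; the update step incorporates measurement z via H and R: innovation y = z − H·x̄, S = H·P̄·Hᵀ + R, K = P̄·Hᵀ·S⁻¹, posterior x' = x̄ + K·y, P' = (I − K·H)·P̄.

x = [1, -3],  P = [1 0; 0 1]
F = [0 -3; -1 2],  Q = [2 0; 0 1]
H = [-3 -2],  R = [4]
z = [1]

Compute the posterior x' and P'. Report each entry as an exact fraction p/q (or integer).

x' = [201/55, -301/55]
P' = [164/55 -204/55; -204/55 294/55]

x̄ = F·x = [9, -7]
P̄ = F·P·Fᵀ + Q = [11 -6; -6 6]
y = z − H·x̄ = [14]
S = H·P̄·Hᵀ + R = [55]
K = P̄·Hᵀ·S⁻¹ = [-21/55; 6/55]
x' = x̄ + K·y = [201/55, -301/55]
P' = (I − K·H)·P̄ = [164/55 -204/55; -204/55 294/55]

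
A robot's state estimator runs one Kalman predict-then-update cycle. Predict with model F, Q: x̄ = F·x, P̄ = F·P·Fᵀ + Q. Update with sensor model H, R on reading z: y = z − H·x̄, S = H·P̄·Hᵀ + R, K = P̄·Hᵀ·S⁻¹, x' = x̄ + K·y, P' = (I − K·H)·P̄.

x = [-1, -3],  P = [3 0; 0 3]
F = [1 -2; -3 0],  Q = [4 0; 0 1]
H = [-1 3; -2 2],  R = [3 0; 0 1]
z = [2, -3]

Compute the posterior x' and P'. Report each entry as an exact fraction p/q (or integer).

x̄ = F·x = [5, 3]
P̄ = F·P·Fᵀ + Q = [19 -9; -9 28]
y = z − H·x̄ = [-2, 1]
S = H·P̄·Hᵀ + R = [328 278; 278 261]
K = P̄·Hᵀ·S⁻¹ = [1781/4162 -1395/2081; 3701/8324 -791/4162]
x' = x̄ + K·y = [7229/2081, 3997/2081]
P' = (I − K·H)·P̄ = [2382/2081 3369/4162; 3369/4162 5947/8324]

x' = [7229/2081, 3997/2081]
P' = [2382/2081 3369/4162; 3369/4162 5947/8324]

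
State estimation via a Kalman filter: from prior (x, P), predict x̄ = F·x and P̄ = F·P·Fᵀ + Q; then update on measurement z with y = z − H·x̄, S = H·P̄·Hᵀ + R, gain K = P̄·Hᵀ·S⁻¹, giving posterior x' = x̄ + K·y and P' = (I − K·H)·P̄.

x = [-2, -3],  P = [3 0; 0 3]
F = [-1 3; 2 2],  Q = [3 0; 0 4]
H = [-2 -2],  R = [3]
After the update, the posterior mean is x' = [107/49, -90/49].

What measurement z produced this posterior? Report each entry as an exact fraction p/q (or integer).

x̄ = F·x = [-7, -10]
P̄ = F·P·Fᵀ + Q = [33 12; 12 28]
S = H·P̄·Hᵀ + R = [343]
K = P̄·Hᵀ·S⁻¹ = [-90/343; -80/343]
x' − x̄ = [450/49, 400/49] = K·y
y = (KᵀK)⁻¹·Kᵀ·(x' − x̄) = [-35]
z = y + H·x̄ = [-35] + [34] = [-1]

z = [-1]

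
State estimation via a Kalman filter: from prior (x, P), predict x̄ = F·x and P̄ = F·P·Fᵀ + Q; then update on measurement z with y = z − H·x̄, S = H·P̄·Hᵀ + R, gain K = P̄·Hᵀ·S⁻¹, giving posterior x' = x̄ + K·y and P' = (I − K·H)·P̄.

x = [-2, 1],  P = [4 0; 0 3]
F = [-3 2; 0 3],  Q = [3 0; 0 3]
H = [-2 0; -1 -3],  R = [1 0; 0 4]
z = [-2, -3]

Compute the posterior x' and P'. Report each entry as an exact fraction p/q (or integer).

x̄ = F·x = [8, 3]
P̄ = F·P·Fᵀ + Q = [51 18; 18 30]
y = z − H·x̄ = [14, 14]
S = H·P̄·Hᵀ + R = [205 210; 210 433]
K = P̄·Hᵀ·S⁻¹ = [-22116/44665 -21/8933; 7092/44665 -2916/8933]
x' = x̄ + K·y = [46226/44665, 29163/44665]
P' = (I − K·H)·P̄ = [11058/44665 -3546/44665; -3546/44665 20622/44665]

x' = [46226/44665, 29163/44665]
P' = [11058/44665 -3546/44665; -3546/44665 20622/44665]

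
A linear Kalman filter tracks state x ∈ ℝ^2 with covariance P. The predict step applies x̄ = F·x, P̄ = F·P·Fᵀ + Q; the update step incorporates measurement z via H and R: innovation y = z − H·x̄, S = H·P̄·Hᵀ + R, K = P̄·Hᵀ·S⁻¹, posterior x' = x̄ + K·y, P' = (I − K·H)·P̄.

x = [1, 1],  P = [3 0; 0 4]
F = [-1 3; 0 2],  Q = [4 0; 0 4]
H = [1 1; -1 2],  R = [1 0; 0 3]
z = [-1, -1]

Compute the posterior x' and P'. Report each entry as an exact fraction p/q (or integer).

x̄ = F·x = [2, 2]
P̄ = F·P·Fᵀ + Q = [43 24; 24 20]
y = z − H·x̄ = [-5, -3]
S = H·P̄·Hᵀ + R = [112 21; 21 30]
K = P̄·Hᵀ·S⁻¹ = [635/973 -121/417; 328/973 124/417]
x' = x̄ + K·y = [-382/973, -562/973]
P' = (I − K·H)·P̄ = [2117/2919 -212/2919; -212/2919 1196/2919]

x' = [-382/973, -562/973]
P' = [2117/2919 -212/2919; -212/2919 1196/2919]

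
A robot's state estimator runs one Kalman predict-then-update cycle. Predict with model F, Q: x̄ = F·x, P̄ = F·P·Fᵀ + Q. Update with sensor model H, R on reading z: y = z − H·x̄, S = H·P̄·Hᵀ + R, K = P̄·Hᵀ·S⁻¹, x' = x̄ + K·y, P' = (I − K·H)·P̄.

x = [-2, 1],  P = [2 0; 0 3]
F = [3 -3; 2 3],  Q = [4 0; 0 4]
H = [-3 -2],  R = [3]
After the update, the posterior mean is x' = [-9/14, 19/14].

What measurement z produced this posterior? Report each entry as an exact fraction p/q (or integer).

x̄ = F·x = [-9, -1]
P̄ = F·P·Fᵀ + Q = [49 -15; -15 39]
S = H·P̄·Hᵀ + R = [420]
K = P̄·Hᵀ·S⁻¹ = [-39/140; -11/140]
x' − x̄ = [117/14, 33/14] = K·y
y = (KᵀK)⁻¹·Kᵀ·(x' − x̄) = [-30]
z = y + H·x̄ = [-30] + [29] = [-1]

z = [-1]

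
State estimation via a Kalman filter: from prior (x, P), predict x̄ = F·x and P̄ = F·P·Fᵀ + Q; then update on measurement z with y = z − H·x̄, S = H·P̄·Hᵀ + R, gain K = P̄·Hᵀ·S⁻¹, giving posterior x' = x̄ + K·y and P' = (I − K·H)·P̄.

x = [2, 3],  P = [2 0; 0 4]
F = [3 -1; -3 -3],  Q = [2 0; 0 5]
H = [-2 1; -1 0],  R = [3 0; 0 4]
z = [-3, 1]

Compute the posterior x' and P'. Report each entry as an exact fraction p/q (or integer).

x' = [-789/545, -3429/545]
P' = [1452/545 2742/545; 2742/545 6732/545]

x̄ = F·x = [3, -15]
P̄ = F·P·Fᵀ + Q = [24 -6; -6 59]
y = z − H·x̄ = [18, 4]
S = H·P̄·Hᵀ + R = [182 54; 54 28]
K = P̄·Hᵀ·S⁻¹ = [-54/545 -363/545; 416/545 -1371/1090]
x' = x̄ + K·y = [-789/545, -3429/545]
P' = (I − K·H)·P̄ = [1452/545 2742/545; 2742/545 6732/545]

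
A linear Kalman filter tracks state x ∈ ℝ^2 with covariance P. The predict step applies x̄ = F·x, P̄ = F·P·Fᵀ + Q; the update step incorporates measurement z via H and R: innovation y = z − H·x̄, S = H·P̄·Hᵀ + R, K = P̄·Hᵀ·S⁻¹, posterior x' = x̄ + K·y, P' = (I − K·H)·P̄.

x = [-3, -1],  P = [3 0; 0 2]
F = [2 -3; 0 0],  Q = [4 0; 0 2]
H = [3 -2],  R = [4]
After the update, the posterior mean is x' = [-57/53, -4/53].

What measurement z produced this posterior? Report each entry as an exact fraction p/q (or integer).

z = [-3]

x̄ = F·x = [-3, 0]
P̄ = F·P·Fᵀ + Q = [34 0; 0 2]
S = H·P̄·Hᵀ + R = [318]
K = P̄·Hᵀ·S⁻¹ = [17/53; -2/159]
x' − x̄ = [102/53, -4/53] = K·y
y = (KᵀK)⁻¹·Kᵀ·(x' − x̄) = [6]
z = y + H·x̄ = [6] + [-9] = [-3]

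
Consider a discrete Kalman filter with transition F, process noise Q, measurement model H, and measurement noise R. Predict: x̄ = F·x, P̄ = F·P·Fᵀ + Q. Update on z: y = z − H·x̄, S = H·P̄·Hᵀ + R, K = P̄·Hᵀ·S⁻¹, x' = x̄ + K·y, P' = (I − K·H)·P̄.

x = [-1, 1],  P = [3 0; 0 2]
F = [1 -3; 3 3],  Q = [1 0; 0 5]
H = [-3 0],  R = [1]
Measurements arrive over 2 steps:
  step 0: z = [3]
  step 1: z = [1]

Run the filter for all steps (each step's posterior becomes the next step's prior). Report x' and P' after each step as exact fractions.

step 0: x' = [-202/199, -243/199], P' = [22/199 -9/199; -9/199 9221/199]
step 1: x' = [-49853/149915, -560967/149915], P' = [83264/749575 -82869/749575; -82869/749575 5898749/749575]

step 0: x̄ = F·x = [-4, 0]
step 0: P̄ = F·P·Fᵀ + Q = [22 -9; -9 50]
step 0: y = z − H·x̄ = [-9]
step 0: S = H·P̄·Hᵀ + R = [199]
step 0: K = P̄·Hᵀ·S⁻¹ = [-66/199; 27/199]
step 0: x' = x̄ + K·y = [-202/199, -243/199]
step 0: P' = (I − K·H)·P̄ = [22/199 -9/199; -9/199 9221/199]
step 1: x̄ = F·x = [527/199, -1335/199]
step 1: P̄ = F·P·Fᵀ + Q = [83264/199 -82869/199; -82869/199 84020/199]
step 1: y = z − H·x̄ = [1780/199]
step 1: S = H·P̄·Hᵀ + R = [749575/199]
step 1: K = P̄·Hᵀ·S⁻¹ = [-249792/749575; 248607/749575]
step 1: x' = x̄ + K·y = [-49853/149915, -560967/149915]
step 1: P' = (I − K·H)·P̄ = [83264/749575 -82869/749575; -82869/749575 5898749/749575]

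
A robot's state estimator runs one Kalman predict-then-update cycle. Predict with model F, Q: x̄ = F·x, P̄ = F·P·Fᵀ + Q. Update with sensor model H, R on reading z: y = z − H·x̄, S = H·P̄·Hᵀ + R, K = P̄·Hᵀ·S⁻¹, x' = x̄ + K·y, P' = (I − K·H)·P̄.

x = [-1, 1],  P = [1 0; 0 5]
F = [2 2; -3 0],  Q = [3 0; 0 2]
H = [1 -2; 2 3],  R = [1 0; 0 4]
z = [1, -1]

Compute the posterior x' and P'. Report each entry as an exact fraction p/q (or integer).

x̄ = F·x = [0, 3]
P̄ = F·P·Fᵀ + Q = [27 -6; -6 11]
y = z − H·x̄ = [7, -10]
S = H·P̄·Hᵀ + R = [96 -6; -6 139]
K = P̄·Hᵀ·S⁻¹ = [1879/4436 615/2218; -1883/6654 154/1109]
x' = x̄ + K·y = [853/4436, -2459/6654]
P' = (I − K·H)·P̄ = [2211/4436 83/2218; 83/2218 533/3327]

x' = [853/4436, -2459/6654]
P' = [2211/4436 83/2218; 83/2218 533/3327]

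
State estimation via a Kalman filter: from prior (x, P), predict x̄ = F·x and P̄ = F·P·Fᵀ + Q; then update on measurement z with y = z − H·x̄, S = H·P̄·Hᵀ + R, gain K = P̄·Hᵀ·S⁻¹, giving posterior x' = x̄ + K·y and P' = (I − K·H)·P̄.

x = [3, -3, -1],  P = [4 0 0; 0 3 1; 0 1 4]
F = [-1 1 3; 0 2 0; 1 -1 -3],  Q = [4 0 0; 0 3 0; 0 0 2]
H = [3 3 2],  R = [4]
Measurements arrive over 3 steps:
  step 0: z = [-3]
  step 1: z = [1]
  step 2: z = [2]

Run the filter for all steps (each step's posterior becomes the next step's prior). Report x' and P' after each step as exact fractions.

step 0: x' = [-51/38, -3/2, 99/38], P' = [6703/304 -99/16 -7039/304; -99/16 69/16 51/16; -7039/304 51/16 8943/304]
step 1: x' = [2593849/283495, -778662/283495, -2582457/283495], P' = [24746089/283495 -6838047/283495 -26500957/283495; -6838047/283495 2647341/283495 6347391/283495; -26500957/283495 6347391/283495 29878971/283495]
step 2: x' = [360993719/241491871, -8413191/241491871, -295558343/241491871], P' = [92696391589/965967484 -25295058603/965967484 -99738724165/965967484; -25295058603/965967484 9528182229/965967484 23833063899/965967484; -99738724165/965967484 23833063899/965967484 112504286925/965967484]

step 0: x̄ = F·x = [-9, -6, 9]
step 0: P̄ = F·P·Fᵀ + Q = [53 12 -49; 12 15 -12; -49 -12 51]
step 0: y = z − H·x̄ = [24]
step 0: S = H·P̄·Hᵀ + R = [304]
step 0: K = P̄·Hᵀ·S⁻¹ = [97/304; 3/16; -81/304]
step 0: x' = x̄ + K·y = [-51/38, -3/2, 99/38]
step 0: P' = (I − K·H)·P̄ = [6703/304 -99/16 -7039/304; -99/16 69/16 51/16; -7039/304 51/16 8943/304]
step 1: x̄ = F·x = [291/38, -3, -291/38]
step 1: P̄ = F·P·Fᵀ + Q = [141527/304 321/8 -140311/304; 321/8 81/4 -321/8; -140311/304 -321/8 140919/304]
step 1: y = z − H·x̄ = [89/38]
step 1: S = H·P̄·Hᵀ + R = [283495/304]
step 1: K = P̄·Hᵀ·S⁻¹ = [180553/283495; 30666/283495; -175689/283495]
step 1: x' = x̄ + K·y = [2593849/283495, -778662/283495, -2582457/283495]
step 1: P' = (I − K·H)·P̄ = [24746089/283495 -6838047/283495 -26500957/283495; -6838047/283495 2647341/283495 6347391/283495; -26500957/283495 6347391/283495 29878971/283495]
step 2: x̄ = F·x = [-11119882/283495, -1557324/283495, 11119882/283495]
step 2: P̄ = F·P·Fᵀ + Q = [508204331/283495 57055122/283495 -507070351/283495; 57055122/283495 11439849/283495 -57055122/283495; -507070351/283495 -57055122/283495 507637341/283495]
step 2: y = z − H·x̄ = [16358844/283495]
step 2: S = H·P̄·Hᵀ + R = [965967484/283495]
step 2: K = P̄·Hᵀ·S⁻¹ = [681637657/965967484; 91374669/965967484; -677101737/965967484]
step 2: x' = x̄ + K·y = [360993719/241491871, -8413191/241491871, -295558343/241491871]
step 2: P' = (I − K·H)·P̄ = [92696391589/965967484 -25295058603/965967484 -99738724165/965967484; -25295058603/965967484 9528182229/965967484 23833063899/965967484; -99738724165/965967484 23833063899/965967484 112504286925/965967484]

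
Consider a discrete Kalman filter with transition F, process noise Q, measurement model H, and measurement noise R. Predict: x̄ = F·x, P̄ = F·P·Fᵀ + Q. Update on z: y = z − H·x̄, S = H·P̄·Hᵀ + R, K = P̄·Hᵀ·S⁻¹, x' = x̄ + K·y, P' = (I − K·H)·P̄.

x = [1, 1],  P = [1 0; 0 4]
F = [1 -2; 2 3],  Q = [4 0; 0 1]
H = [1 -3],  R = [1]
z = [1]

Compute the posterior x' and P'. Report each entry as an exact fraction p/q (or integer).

x̄ = F·x = [-1, 5]
P̄ = F·P·Fᵀ + Q = [21 -22; -22 41]
y = z − H·x̄ = [17]
S = H·P̄·Hᵀ + R = [523]
K = P̄·Hᵀ·S⁻¹ = [87/523; -145/523]
x' = x̄ + K·y = [956/523, 150/523]
P' = (I − K·H)·P̄ = [3414/523 1109/523; 1109/523 418/523]

x' = [956/523, 150/523]
P' = [3414/523 1109/523; 1109/523 418/523]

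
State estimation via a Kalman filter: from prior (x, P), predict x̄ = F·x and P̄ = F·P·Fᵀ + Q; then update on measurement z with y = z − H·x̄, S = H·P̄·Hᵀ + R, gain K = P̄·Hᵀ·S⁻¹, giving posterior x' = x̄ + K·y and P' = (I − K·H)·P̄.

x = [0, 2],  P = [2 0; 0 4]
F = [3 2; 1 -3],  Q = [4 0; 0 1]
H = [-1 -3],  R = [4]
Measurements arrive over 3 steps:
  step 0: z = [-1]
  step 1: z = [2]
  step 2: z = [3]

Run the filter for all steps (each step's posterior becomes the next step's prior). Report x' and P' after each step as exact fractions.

step 0: x̄ = F·x = [4, -6]
step 0: P̄ = F·P·Fᵀ + Q = [38 -18; -18 39]
step 0: y = z − H·x̄ = [-15]
step 0: S = H·P̄·Hᵀ + R = [285]
step 0: K = P̄·Hᵀ·S⁻¹ = [16/285; -33/95]
step 0: x' = x̄ + K·y = [60/19, -15/19]
step 0: P' = (I − K·H)·P̄ = [10574/285 -1182/95; -1182/95 438/95]
step 1: x̄ = F·x = [150/19, 105/19]
step 1: P̄ = F·P·Fᵀ + Q = [3934/19 3244/19; 3244/19 43961/285]
step 1: y = z − H·x̄ = [503/19]
step 1: S = H·P̄·Hᵀ + R = [249253/95]
step 1: K = P̄·Hᵀ·S⁻¹ = [-68330/249253; -60181/249253]
step 1: x' = x̄ + K·y = [158840/249253, -215762/249253]
step 1: P' = (I − K·H)·P̄ = [2461238/249253 -729306/249253; -729306/249253 970030/747759]
step 2: x̄ = F·x = [44996/249253, 806126/249253]
step 2: P̄ = F·P·Fᵀ + Q = [47069566/747759 10548796/249253; 10548796/249253 9996417/249253]
step 2: y = z − H·x̄ = [3211133/249253]
step 2: S = H·P̄·Hᵀ + R = [509842189/747759]
step 2: K = P̄·Hᵀ·S⁻¹ = [-142008730/509842189; -7153773/29990717]
step 2: x' = x̄ + K·y = [-1737463782/509842189, 4832761/29990717]
step 2: P' = (I − K·H)·P̄ = [5124072286/509842189 -89334066/29990717; -89334066/29990717 39316386/29990717]

step 0: x' = [60/19, -15/19], P' = [10574/285 -1182/95; -1182/95 438/95]
step 1: x' = [158840/249253, -215762/249253], P' = [2461238/249253 -729306/249253; -729306/249253 970030/747759]
step 2: x' = [-1737463782/509842189, 4832761/29990717], P' = [5124072286/509842189 -89334066/29990717; -89334066/29990717 39316386/29990717]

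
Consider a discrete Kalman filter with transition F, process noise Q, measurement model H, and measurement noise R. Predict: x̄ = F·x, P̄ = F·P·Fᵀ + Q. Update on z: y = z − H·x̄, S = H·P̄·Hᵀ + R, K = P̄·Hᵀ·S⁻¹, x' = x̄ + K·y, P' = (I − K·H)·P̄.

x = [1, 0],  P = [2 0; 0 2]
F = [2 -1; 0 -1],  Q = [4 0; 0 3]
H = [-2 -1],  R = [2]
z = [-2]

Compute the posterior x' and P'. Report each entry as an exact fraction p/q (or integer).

x' = [82/71, -18/71]
P' = [94/71 -128/71; -128/71 274/71]

x̄ = F·x = [2, 0]
P̄ = F·P·Fᵀ + Q = [14 2; 2 5]
y = z − H·x̄ = [2]
S = H·P̄·Hᵀ + R = [71]
K = P̄·Hᵀ·S⁻¹ = [-30/71; -9/71]
x' = x̄ + K·y = [82/71, -18/71]
P' = (I − K·H)·P̄ = [94/71 -128/71; -128/71 274/71]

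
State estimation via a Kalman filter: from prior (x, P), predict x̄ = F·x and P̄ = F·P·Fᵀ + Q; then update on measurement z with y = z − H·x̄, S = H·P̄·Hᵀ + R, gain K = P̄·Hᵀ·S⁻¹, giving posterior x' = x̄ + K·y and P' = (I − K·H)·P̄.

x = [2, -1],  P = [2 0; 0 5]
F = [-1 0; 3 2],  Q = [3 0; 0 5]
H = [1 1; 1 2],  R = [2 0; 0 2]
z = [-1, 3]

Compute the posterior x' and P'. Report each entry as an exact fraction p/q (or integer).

x' = [-537/187, 514/187]
P' = [1810/561 -366/187; -366/187 296/187]

x̄ = F·x = [-2, 4]
P̄ = F·P·Fᵀ + Q = [5 -6; -6 43]
y = z − H·x̄ = [-3, -3]
S = H·P̄·Hᵀ + R = [38 73; 73 155]
K = P̄·Hᵀ·S⁻¹ = [356/561 -193/561; -35/187 113/187]
x' = x̄ + K·y = [-537/187, 514/187]
P' = (I − K·H)·P̄ = [1810/561 -366/187; -366/187 296/187]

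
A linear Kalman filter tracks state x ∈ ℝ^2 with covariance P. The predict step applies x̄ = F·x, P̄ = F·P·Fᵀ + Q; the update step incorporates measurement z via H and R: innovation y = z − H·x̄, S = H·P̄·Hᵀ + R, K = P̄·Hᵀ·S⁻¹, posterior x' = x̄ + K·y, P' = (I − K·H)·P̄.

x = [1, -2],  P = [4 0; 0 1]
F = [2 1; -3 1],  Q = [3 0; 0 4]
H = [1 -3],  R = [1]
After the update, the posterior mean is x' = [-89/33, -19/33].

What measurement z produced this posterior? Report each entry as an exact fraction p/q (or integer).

z = [-1]

x̄ = F·x = [0, -5]
P̄ = F·P·Fᵀ + Q = [20 -23; -23 41]
S = H·P̄·Hᵀ + R = [528]
K = P̄·Hᵀ·S⁻¹ = [89/528; -73/264]
x' − x̄ = [-89/33, 146/33] = K·y
y = (KᵀK)⁻¹·Kᵀ·(x' − x̄) = [-16]
z = y + H·x̄ = [-16] + [15] = [-1]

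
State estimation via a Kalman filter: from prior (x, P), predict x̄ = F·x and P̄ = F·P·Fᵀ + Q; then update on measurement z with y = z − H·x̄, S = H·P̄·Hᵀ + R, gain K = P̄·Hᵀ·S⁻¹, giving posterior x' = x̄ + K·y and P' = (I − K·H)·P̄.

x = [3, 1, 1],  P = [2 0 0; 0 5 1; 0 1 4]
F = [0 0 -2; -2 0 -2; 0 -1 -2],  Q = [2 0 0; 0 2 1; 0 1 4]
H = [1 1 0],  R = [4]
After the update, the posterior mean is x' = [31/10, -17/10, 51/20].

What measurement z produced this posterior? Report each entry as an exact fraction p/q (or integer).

x̄ = F·x = [-2, -8, -3]
P̄ = F·P·Fᵀ + Q = [18 16 18; 16 26 19; 18 19 29]
S = H·P̄·Hᵀ + R = [80]
K = P̄·Hᵀ·S⁻¹ = [17/40; 21/40; 37/80]
x' − x̄ = [51/10, 63/10, 111/20] = K·y
y = (KᵀK)⁻¹·Kᵀ·(x' − x̄) = [12]
z = y + H·x̄ = [12] + [-10] = [2]

z = [2]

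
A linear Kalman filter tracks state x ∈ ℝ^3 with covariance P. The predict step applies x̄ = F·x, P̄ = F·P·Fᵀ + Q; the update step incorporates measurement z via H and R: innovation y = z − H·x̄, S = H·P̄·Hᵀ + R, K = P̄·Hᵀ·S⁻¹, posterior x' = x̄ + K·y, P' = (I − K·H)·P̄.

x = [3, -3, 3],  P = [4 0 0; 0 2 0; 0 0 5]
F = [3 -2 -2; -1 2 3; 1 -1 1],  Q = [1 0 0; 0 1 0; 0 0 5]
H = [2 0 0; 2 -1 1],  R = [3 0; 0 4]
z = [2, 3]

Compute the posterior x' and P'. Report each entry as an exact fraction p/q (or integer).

x̄ = F·x = [9, 0, 9]
P̄ = F·P·Fᵀ + Q = [65 -50 6; -50 58 7; 6 7 16]
y = z − H·x̄ = [-16, -24]
S = H·P̄·Hᵀ + R = [263 372; 372 548]
K = P̄·Hᵀ·S⁻¹ = [512/1435 279/2870; 49/205 -359/820; -309/1435 1059/5740]
x' = x̄ + K·y = [275/287, 274/41, 2301/287]
P' = (I − K·H)·P̄ = [768/1435 147/410 -927/2870; 147/410 12951/820 10927/820; -927/2870 10927/820 84433/5740]

x' = [275/287, 274/41, 2301/287]
P' = [768/1435 147/410 -927/2870; 147/410 12951/820 10927/820; -927/2870 10927/820 84433/5740]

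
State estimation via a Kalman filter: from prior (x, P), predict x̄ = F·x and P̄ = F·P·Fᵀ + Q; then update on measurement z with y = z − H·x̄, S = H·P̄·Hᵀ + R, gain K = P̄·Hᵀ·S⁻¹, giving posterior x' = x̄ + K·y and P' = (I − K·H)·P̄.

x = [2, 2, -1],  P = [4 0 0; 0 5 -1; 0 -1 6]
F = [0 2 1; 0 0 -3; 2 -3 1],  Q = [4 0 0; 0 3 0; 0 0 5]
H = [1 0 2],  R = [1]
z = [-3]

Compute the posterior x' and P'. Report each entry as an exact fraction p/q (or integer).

x' = [3, 3, -3]
P' = [6022/247 -4284/247 -159/13; -4284/247 9723/247 111/13; -159/13 111/13 83/13]

x̄ = F·x = [3, 3, -3]
P̄ = F·P·Fᵀ + Q = [26 -12 -23; -12 57 -27; -23 -27 78]
y = z − H·x̄ = [0]
S = H·P̄·Hᵀ + R = [247]
K = P̄·Hᵀ·S⁻¹ = [-20/247; -66/247; 7/13]
x' = x̄ + K·y = [3, 3, -3]
P' = (I − K·H)·P̄ = [6022/247 -4284/247 -159/13; -4284/247 9723/247 111/13; -159/13 111/13 83/13]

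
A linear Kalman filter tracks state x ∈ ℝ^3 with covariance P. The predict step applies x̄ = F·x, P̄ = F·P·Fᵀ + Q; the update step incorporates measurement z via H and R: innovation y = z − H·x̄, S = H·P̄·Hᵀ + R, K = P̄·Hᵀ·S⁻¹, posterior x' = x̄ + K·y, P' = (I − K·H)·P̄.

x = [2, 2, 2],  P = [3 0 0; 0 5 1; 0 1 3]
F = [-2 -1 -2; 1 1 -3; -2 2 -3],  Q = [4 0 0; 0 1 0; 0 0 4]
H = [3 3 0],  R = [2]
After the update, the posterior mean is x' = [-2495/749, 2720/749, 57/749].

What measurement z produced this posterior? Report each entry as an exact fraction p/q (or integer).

z = [1]

x̄ = F·x = [-10, -2, -6]
P̄ = F·P·Fᵀ + Q = [37 8 19; 8 30 22; 19 22 51]
S = H·P̄·Hᵀ + R = [749]
K = P̄·Hᵀ·S⁻¹ = [135/749; 114/749; 123/749]
x' − x̄ = [4995/749, 4218/749, 4551/749] = K·y
y = (KᵀK)⁻¹·Kᵀ·(x' − x̄) = [37]
z = y + H·x̄ = [37] + [-36] = [1]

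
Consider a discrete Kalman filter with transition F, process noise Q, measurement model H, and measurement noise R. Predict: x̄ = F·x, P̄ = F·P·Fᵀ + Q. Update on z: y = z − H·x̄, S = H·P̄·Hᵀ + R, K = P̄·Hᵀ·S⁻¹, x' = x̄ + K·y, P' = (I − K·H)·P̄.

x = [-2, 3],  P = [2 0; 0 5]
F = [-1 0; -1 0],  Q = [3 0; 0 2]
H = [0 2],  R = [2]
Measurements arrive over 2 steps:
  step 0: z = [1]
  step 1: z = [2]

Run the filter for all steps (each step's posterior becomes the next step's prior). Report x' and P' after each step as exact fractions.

step 0: x' = [4/3, 2/3], P' = [37/9 2/9; 2/9 4/9]
step 1: x' = [2/17, 14/17], P' = [542/119 37/119; 37/119 55/119]

step 0: x̄ = F·x = [2, 2]
step 0: P̄ = F·P·Fᵀ + Q = [5 2; 2 4]
step 0: y = z − H·x̄ = [-3]
step 0: S = H·P̄·Hᵀ + R = [18]
step 0: K = P̄·Hᵀ·S⁻¹ = [2/9; 4/9]
step 0: x' = x̄ + K·y = [4/3, 2/3]
step 0: P' = (I − K·H)·P̄ = [37/9 2/9; 2/9 4/9]
step 1: x̄ = F·x = [-4/3, -4/3]
step 1: P̄ = F·P·Fᵀ + Q = [64/9 37/9; 37/9 55/9]
step 1: y = z − H·x̄ = [14/3]
step 1: S = H·P̄·Hᵀ + R = [238/9]
step 1: K = P̄·Hᵀ·S⁻¹ = [37/119; 55/119]
step 1: x' = x̄ + K·y = [2/17, 14/17]
step 1: P' = (I − K·H)·P̄ = [542/119 37/119; 37/119 55/119]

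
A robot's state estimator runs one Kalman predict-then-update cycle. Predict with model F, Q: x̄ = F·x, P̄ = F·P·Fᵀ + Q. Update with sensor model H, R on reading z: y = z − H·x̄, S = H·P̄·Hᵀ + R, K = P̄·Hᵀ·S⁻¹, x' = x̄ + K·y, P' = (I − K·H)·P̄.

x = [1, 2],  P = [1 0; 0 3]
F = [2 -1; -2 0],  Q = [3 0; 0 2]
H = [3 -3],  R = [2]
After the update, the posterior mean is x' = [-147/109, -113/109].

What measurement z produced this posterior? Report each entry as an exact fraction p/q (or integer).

z = [-1]

x̄ = F·x = [0, -2]
P̄ = F·P·Fᵀ + Q = [10 -4; -4 6]
S = H·P̄·Hᵀ + R = [218]
K = P̄·Hᵀ·S⁻¹ = [21/109; -15/109]
x' − x̄ = [-147/109, 105/109] = K·y
y = (KᵀK)⁻¹·Kᵀ·(x' − x̄) = [-7]
z = y + H·x̄ = [-7] + [6] = [-1]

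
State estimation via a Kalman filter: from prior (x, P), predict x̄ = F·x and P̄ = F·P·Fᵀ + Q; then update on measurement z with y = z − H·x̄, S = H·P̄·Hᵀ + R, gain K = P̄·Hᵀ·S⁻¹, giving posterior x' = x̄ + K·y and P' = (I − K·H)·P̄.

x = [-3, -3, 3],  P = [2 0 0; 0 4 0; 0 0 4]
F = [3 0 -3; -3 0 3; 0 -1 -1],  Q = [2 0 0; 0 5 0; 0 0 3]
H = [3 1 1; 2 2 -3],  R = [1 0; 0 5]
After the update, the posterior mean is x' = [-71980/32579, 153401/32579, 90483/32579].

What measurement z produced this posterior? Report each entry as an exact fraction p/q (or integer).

z = [1, -3]

x̄ = F·x = [-18, 18, 0]
P̄ = F·P·Fᵀ + Q = [56 -54 12; -54 59 -12; 12 -12 11]
S = H·P̄·Hᵀ + R = [299 -83; -83 132]
K = P̄·Hᵀ·S⁻¹ = [13976/32579 890/32579; -11362/32579 4209/32579; 1881/32579 -6962/32579]
x' − x̄ = [514442/32579, -433021/32579, 90483/32579] = K·y
y = (KᵀK)⁻¹·Kᵀ·(x' − x̄) = [37, -3]
z = y + H·x̄ = [37, -3] + [-36, 0] = [1, -3]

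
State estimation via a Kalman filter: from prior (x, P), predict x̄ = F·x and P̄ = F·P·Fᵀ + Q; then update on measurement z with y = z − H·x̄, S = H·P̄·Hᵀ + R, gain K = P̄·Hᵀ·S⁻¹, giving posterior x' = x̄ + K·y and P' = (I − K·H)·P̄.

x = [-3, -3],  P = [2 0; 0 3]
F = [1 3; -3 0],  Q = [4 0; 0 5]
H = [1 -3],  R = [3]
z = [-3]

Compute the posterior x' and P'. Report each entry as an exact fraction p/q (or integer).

x' = [-168/31, -21/31]
P' = [734/31 239/31; 239/31 88/31]

x̄ = F·x = [-12, 9]
P̄ = F·P·Fᵀ + Q = [33 -6; -6 23]
y = z − H·x̄ = [36]
S = H·P̄·Hᵀ + R = [279]
K = P̄·Hᵀ·S⁻¹ = [17/93; -25/93]
x' = x̄ + K·y = [-168/31, -21/31]
P' = (I − K·H)·P̄ = [734/31 239/31; 239/31 88/31]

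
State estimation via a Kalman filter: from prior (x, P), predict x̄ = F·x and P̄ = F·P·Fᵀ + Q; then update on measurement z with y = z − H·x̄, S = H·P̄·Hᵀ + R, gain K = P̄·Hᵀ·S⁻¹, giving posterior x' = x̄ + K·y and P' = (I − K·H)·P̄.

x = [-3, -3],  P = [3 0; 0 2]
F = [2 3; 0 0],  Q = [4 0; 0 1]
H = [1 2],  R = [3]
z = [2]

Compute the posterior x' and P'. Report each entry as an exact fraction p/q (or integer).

x̄ = F·x = [-15, 0]
P̄ = F·P·Fᵀ + Q = [34 0; 0 1]
y = z − H·x̄ = [17]
S = H·P̄·Hᵀ + R = [41]
K = P̄·Hᵀ·S⁻¹ = [34/41; 2/41]
x' = x̄ + K·y = [-37/41, 34/41]
P' = (I − K·H)·P̄ = [238/41 -68/41; -68/41 37/41]

x' = [-37/41, 34/41]
P' = [238/41 -68/41; -68/41 37/41]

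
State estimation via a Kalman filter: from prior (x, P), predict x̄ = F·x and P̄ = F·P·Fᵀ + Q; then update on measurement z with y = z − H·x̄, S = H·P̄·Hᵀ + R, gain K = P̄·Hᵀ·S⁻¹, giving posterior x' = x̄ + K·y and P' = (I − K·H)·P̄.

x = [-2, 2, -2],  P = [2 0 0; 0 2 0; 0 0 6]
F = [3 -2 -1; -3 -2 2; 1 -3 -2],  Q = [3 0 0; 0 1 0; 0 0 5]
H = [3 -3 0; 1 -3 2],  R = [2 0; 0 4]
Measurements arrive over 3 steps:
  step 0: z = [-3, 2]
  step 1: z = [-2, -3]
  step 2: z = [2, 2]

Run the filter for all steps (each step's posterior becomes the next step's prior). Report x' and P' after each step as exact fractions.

step 0: x' = [-335801/58204, -276251/58204, -46399/14551], P' = [583009/58204 576667/58204 142838/14551; 576667/58204 583001/58204 145820/14551; 142838/14551 145820/14551 160461/14551]
step 1: x' = [-1922690054/2307895001, -305656349/2307895001, -3331562973/2307895001], P' = [15563941915/4615790002 15568312369/4615790002 8327099639/2307895001; 15568312369/4615790002 16595357315/4615790002 9090914243/2307895001; 8327099639/2307895001 9090914243/2307895001 12256524665/2307895001]
step 2: x' = [-66631270959339/67683102498466, -15817457441559/9669014642638, -30617623916900/33841551249233], P' = [433832232758845/135366204996932 61737898309849/19338029285276 230266731949665/67683102498466; 61737898309849/19338029285276 65763838351299/19338029285276 35936005589361/9669014642638; 230266731949665/67683102498466 35936005589361/9669014642638 171134742155280/33841551249233]

step 0: x̄ = F·x = [-8, -2, -4]
step 0: P̄ = F·P·Fᵀ + Q = [35 -22 30; -22 51 -18; 30 -18 49]
step 0: y = z − H·x̄ = [15, 12]
step 0: S = H·P̄·Hᵀ + R = [1172 1116; 1116 1162]
step 0: K = P̄·Hᵀ·S⁻¹ = [9513/58204 -268/14551; -9501/58204 -361/14551; -4473/14551 6575/14551]
step 0: x' = x̄ + K·y = [-335801/58204, -276251/58204, -46399/14551]
step 0: P' = (I − K·H)·P̄ = [583009/58204 576667/58204 142838/14551; 576667/58204 583001/58204 145820/14551; 142838/14551 145820/14551 160461/14551]
step 1: x̄ = F·x = [-269305/58204, 1188713/58204, 216036/14551]
step 1: P̄ = F·P·Fᵀ + Q = [380545/58204 -223157/58204 67720/14551; -223157/58204 5602205/58204 1655632/14551; 67720/14551 1655632/14551 2485591/14551]
step 1: y = z − H·x̄ = [2128823/29102, 483136/14551]
step 1: S = H·P̄·Hᵀ + R = [14494496/14551 4032369/14551; 4032369/14551 3438697/14551]
step 1: K = P̄·Hᵀ·S⁻¹ = [-6555681/4615790002 541850841/4615790002; -1540567419/4615790002 536474349/4615790002; -1145721906/2307895001 1391851560/2307895001]
step 1: x' = x̄ + K·y = [-1922690054/2307895001, -305656349/2307895001, -3331562973/2307895001]
step 1: P' = (I − K·H)·P̄ = [15563941915/4615790002 15568312369/4615790002 8327099639/2307895001; 15568312369/4615790002 16595357315/4615790002 9090914243/2307895001; 8327099639/2307895001 9090914243/2307895001 12256524665/2307895001]
step 2: x̄ = F·x = [-1825194491/2307895001, -283743086/2307895001, 5657404939/2307895001]
step 2: P̄ = F·P·Fᵀ + Q = [30799695679/4615790002 -9196010105/4615790002 17366018346/2307895001; -9196010105/4615790002 150639623021/4615790002 80338122330/2307895001; 17366018346/2307895001 80338122330/2307895001 172104287793/2307895001]
step 2: y = z − H·x̄ = [9240144217/2307895001, -5725054643/2307895001]
step 2: S = H·P̄·Hᵀ + R = [903856815097/2307895001 401421283839/2307895001; 401421283839/2307895001 523921518349/2307895001]
step 2: K = P̄·Hᵀ·S⁻¹ = [2500416884853/135366204996932 14600824012669/135366204996932; -6038910062175/19338029285276 2047601403349/19338029285276; -31927960763793/67683102498466 40037395798551/67683102498466]
step 2: x' = x̄ + K·y = [-66631270959339/67683102498466, -15817457441559/9669014642638, -30617623916900/33841551249233]
step 2: P' = (I − K·H)·P̄ = [433832232758845/135366204996932 61737898309849/19338029285276 230266731949665/67683102498466; 61737898309849/19338029285276 65763838351299/19338029285276 35936005589361/9669014642638; 230266731949665/67683102498466 35936005589361/9669014642638 171134742155280/33841551249233]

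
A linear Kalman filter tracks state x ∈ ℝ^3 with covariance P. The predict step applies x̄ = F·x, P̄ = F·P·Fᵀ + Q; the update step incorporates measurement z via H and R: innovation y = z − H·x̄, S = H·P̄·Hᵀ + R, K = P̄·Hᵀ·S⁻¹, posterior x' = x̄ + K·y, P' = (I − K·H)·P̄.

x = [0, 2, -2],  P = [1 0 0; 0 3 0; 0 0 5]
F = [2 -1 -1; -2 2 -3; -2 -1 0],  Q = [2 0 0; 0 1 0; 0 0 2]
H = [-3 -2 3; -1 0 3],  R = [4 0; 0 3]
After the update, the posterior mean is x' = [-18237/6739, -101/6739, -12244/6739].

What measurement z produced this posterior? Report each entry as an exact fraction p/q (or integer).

z = [3, -3]

x̄ = F·x = [0, 10, -2]
P̄ = F·P·Fᵀ + Q = [14 5 -1; 5 62 -2; -1 -2 9]
S = H·P̄·Hᵀ + R = [561 157; 157 104]
K = P̄·Hᵀ·S⁻¹ = [-3051/33695 -902/33695; -13353/33695 16594/33695; -172/6739 2074/6739]
x' − x̄ = [-18237/6739, -67491/6739, 1234/6739] = K·y
y = (KᵀK)⁻¹·Kᵀ·(x' − x̄) = [29, 3]
z = y + H·x̄ = [29, 3] + [-26, -6] = [3, -3]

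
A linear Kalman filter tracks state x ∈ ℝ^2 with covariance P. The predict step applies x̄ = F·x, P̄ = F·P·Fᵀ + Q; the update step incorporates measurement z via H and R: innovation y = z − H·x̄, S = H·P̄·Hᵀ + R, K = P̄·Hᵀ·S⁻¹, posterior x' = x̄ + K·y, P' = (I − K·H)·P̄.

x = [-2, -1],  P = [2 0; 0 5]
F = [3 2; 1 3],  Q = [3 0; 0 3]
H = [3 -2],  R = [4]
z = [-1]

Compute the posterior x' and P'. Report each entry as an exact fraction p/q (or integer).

x' = [-155/47, -601/141]
P' = [1060/47 1556/47; 1556/47 6986/141]

x̄ = F·x = [-8, -5]
P̄ = F·P·Fᵀ + Q = [41 36; 36 50]
y = z − H·x̄ = [13]
S = H·P̄·Hᵀ + R = [141]
K = P̄·Hᵀ·S⁻¹ = [17/47; 8/141]
x' = x̄ + K·y = [-155/47, -601/141]
P' = (I − K·H)·P̄ = [1060/47 1556/47; 1556/47 6986/141]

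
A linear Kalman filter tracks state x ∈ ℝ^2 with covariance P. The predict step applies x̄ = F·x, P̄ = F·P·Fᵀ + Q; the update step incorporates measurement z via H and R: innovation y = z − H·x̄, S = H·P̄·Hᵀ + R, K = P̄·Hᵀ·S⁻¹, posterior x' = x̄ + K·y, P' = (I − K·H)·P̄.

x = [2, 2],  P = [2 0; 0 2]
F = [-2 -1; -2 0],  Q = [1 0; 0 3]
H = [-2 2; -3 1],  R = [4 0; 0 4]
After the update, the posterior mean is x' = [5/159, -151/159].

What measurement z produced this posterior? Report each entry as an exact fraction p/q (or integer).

x̄ = F·x = [-6, -4]
P̄ = F·P·Fᵀ + Q = [11 8; 8 11]
S = H·P̄·Hᵀ + R = [28 24; 24 66]
K = P̄·Hᵀ·S⁻¹ = [17/106 -139/318; 59/106 -127/318]
x' − x̄ = [959/159, 485/159] = K·y
y = (KᵀK)⁻¹·Kᵀ·(x' − x̄) = [-6, -16]
z = y + H·x̄ = [-6, -16] + [4, 14] = [-2, -2]

z = [-2, -2]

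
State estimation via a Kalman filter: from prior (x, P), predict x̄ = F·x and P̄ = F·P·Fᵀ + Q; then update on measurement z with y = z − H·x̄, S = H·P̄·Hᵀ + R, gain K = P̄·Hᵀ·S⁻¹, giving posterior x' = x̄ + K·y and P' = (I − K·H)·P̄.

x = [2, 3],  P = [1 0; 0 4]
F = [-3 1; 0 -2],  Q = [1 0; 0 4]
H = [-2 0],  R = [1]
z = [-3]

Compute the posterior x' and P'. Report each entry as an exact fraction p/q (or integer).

x̄ = F·x = [-3, -6]
P̄ = F·P·Fᵀ + Q = [14 -8; -8 20]
y = z − H·x̄ = [-9]
S = H·P̄·Hᵀ + R = [57]
K = P̄·Hᵀ·S⁻¹ = [-28/57; 16/57]
x' = x̄ + K·y = [27/19, -162/19]
P' = (I − K·H)·P̄ = [14/57 -8/57; -8/57 884/57]

x' = [27/19, -162/19]
P' = [14/57 -8/57; -8/57 884/57]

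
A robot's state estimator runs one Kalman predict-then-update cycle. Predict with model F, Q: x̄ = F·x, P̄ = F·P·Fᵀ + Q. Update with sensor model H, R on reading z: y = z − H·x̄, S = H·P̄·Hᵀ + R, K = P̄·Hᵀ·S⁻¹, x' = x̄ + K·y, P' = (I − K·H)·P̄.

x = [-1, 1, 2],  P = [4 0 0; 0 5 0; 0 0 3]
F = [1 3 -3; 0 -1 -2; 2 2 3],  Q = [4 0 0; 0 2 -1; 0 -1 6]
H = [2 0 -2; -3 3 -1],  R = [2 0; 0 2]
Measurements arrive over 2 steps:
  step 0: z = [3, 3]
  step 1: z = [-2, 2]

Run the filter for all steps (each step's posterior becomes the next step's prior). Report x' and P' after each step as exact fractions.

step 0: x̄ = F·x = [-4, -5, 6]
step 0: P̄ = F·P·Fᵀ + Q = [80 3 11; 3 19 -29; 11 -29 69]
step 0: y = z − H·x̄ = [23, 12]
step 0: S = H·P̄·Hᵀ + R = [510 -106; -106 1148]
step 0: K = P̄·Hᵀ·S⁻¹ = [33193/143561 -27198/143561; 40817/287122 23027/287122; -2471/9262 -1753/9262]
step 0: x' = x̄ + K·y = [-12471/13051, -20045/26102, -2027/842]
step 0: P' = (I − K·H)·P̄ = [322330/143561 400577/143561 9327/4631; 400577/143561 1069951/287122 24527/9262; 9327/4631 24527/9262 21125/9262]
step 1: x̄ = F·x = [51717/13051, 145719/26102, -278485/26102]
step 1: P̄ = F·P·Fᵀ + Q = [2483898/143561 -1759658/143561 4385286/143561; -1759658/143561 7305043/287122 -15594037/287122; 4385286/143561 -15594037/287122 36947615/287122]
step 1: y = z − H·x̄ = [-408021/13051, -176568/13051]
step 1: S = H·P̄·Hᵀ + R = [49035656/143561 75809534/143561; 75809534/143561 178756376/143561]
step 1: K = P̄·Hᵀ·S⁻¹ = [71721201/350414425 -63968784/350414425; 1171838489/10512432750 916412749/10512432750; -3015202157/10512432750 -1956968287/10512432750]
step 1: x' = x̄ + K·y = [11759016/350414425, 1608902454/1752072125, 1430622923/1752072125]
step 1: P' = (I − K·H)·P̄ = [67214058/70082885 381540797/350414425 264349089/350414425; 381540797/350414425 15481960883/10512432750 10274385421/10512432750; 264349089/350414425 10274385421/10512432750 10945674827/10512432750]

step 0: x' = [-12471/13051, -20045/26102, -2027/842], P' = [322330/143561 400577/143561 9327/4631; 400577/143561 1069951/287122 24527/9262; 9327/4631 24527/9262 21125/9262]
step 1: x' = [11759016/350414425, 1608902454/1752072125, 1430622923/1752072125], P' = [67214058/70082885 381540797/350414425 264349089/350414425; 381540797/350414425 15481960883/10512432750 10274385421/10512432750; 264349089/350414425 10274385421/10512432750 10945674827/10512432750]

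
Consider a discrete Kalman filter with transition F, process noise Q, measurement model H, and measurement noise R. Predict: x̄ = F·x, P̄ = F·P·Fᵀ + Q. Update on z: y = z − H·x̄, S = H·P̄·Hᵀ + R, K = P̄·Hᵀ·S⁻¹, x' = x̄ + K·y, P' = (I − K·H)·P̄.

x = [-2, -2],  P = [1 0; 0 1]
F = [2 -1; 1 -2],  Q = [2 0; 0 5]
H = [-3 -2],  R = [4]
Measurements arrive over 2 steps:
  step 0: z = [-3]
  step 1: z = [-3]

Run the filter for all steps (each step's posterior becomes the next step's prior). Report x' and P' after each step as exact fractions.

step 0: x̄ = F·x = [-2, 2]
step 0: P̄ = F·P·Fᵀ + Q = [7 4; 4 10]
step 0: y = z − H·x̄ = [-5]
step 0: S = H·P̄·Hᵀ + R = [155]
step 0: K = P̄·Hᵀ·S⁻¹ = [-29/155; -32/155]
step 0: x' = x̄ + K·y = [-33/31, 94/31]
step 0: P' = (I − K·H)·P̄ = [244/155 -308/155; -308/155 526/155]
step 1: x̄ = F·x = [-160/31, -221/31]
step 1: P̄ = F·P·Fᵀ + Q = [3044/155 616/31; 616/31 871/31]
step 1: y = z − H·x̄ = [-1015/31]
step 1: S = H·P̄·Hᵀ + R = [82396/155]
step 1: K = P̄·Hᵀ·S⁻¹ = [-3823/20599; -8975/41198]
step 1: x' = x̄ + K·y = [18855/20599, 157/41198]
step 1: P' = (I − K·H)·P̄ = [27368/20599 -33406/20599; -33406/20599 59084/20599]

step 0: x' = [-33/31, 94/31], P' = [244/155 -308/155; -308/155 526/155]
step 1: x' = [18855/20599, 157/41198], P' = [27368/20599 -33406/20599; -33406/20599 59084/20599]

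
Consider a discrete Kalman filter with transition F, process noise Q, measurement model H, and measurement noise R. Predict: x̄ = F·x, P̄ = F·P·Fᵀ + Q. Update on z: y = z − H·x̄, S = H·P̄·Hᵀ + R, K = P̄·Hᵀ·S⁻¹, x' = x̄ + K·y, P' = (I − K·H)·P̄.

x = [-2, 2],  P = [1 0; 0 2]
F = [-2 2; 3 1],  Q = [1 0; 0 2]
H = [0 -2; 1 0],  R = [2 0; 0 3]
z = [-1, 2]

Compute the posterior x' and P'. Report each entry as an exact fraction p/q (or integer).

x' = [160/53, 19/53]
P' = [1029/424 -3/212; -3/212 51/106]

x̄ = F·x = [8, -4]
P̄ = F·P·Fᵀ + Q = [13 -2; -2 13]
y = z − H·x̄ = [-9, -6]
S = H·P̄·Hᵀ + R = [54 4; 4 16]
K = P̄·Hᵀ·S⁻¹ = [3/212 343/424; -51/106 -1/212]
x' = x̄ + K·y = [160/53, 19/53]
P' = (I − K·H)·P̄ = [1029/424 -3/212; -3/212 51/106]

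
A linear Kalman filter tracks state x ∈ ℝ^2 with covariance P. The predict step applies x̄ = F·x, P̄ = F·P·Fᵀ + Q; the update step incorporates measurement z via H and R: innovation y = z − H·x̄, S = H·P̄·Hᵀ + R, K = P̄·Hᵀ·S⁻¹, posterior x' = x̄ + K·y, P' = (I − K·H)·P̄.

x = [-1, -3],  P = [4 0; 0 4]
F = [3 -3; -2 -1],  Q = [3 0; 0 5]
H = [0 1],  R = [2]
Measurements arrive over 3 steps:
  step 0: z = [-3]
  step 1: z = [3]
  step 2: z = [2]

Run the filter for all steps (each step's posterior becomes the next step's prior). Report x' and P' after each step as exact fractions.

step 0: x' = [86/9, -65/27], P' = [209/3 -8/9; -8/9 50/27]
step 1: x' = [54321/7667, 21937/7667], P' = [428100/7667 -22416/7667; -22416/7667 15226/7667]
step 2: x' = [-9286298/563877, 3091436/1691631], P' = [11042671/187959 -1726780/563877; -1726780/563877 3352594/1691631]

step 0: x̄ = F·x = [6, 5]
step 0: P̄ = F·P·Fᵀ + Q = [75 -12; -12 25]
step 0: y = z − H·x̄ = [-8]
step 0: S = H·P̄·Hᵀ + R = [27]
step 0: K = P̄·Hᵀ·S⁻¹ = [-4/9; 25/27]
step 0: x' = x̄ + K·y = [86/9, -65/27]
step 0: P' = (I − K·H)·P̄ = [209/3 -8/9; -8/9 50/27]
step 1: x̄ = F·x = [323/9, -451/27]
step 1: P̄ = F·P·Fᵀ + Q = [1988/3 -3736/9; -3736/9 7613/27]
step 1: y = z − H·x̄ = [532/27]
step 1: S = H·P̄·Hᵀ + R = [7667/27]
step 1: K = P̄·Hᵀ·S⁻¹ = [-11208/7667; 7613/7667]
step 1: x' = x̄ + K·y = [54321/7667, 21937/7667]
step 1: P' = (I − K·H)·P̄ = [428100/7667 -22416/7667; -22416/7667 15226/7667]
step 2: x̄ = F·x = [8832/697, -130579/7667]
step 2: P̄ = F·P·Fᵀ + Q = [401493/697 -235470/697; -235470/697 1676297/7667]
step 2: y = z − H·x̄ = [145913/7667]
step 2: S = H·P̄·Hᵀ + R = [1691631/7667]
step 2: K = P̄·Hᵀ·S⁻¹ = [-863390/563877; 1676297/1691631]
step 2: x' = x̄ + K·y = [-9286298/563877, 3091436/1691631]
step 2: P' = (I − K·H)·P̄ = [11042671/187959 -1726780/563877; -1726780/563877 3352594/1691631]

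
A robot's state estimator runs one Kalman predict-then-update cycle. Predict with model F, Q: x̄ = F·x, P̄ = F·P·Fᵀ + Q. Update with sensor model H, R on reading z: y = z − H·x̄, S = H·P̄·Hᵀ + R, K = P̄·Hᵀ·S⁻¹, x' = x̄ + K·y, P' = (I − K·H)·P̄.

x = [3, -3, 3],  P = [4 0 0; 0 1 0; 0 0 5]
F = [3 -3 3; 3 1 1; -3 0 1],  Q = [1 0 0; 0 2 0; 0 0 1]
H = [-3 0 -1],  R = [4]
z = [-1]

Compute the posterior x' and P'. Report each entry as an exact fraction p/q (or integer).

x̄ = F·x = [27, 9, -6]
P̄ = F·P·Fᵀ + Q = [91 48 -21; 48 44 -31; -21 -31 42]
y = z − H·x̄ = [74]
S = H·P̄·Hᵀ + R = [739]
K = P̄·Hᵀ·S⁻¹ = [-252/739; -113/739; 21/739]
x' = x̄ + K·y = [1305/739, -1711/739, -2880/739]
P' = (I − K·H)·P̄ = [3745/739 6996/739 -10227/739; 6996/739 19747/739 -20536/739; -10227/739 -20536/739 30597/739]

x' = [1305/739, -1711/739, -2880/739]
P' = [3745/739 6996/739 -10227/739; 6996/739 19747/739 -20536/739; -10227/739 -20536/739 30597/739]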